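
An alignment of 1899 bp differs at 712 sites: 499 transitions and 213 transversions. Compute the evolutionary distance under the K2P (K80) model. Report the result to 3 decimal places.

0.571

P = 499/1899 ≈ 0.26277 and Q = 213/1899 ≈ 0.112164.
Under the Kimura two-parameter model, d = −½ ln(1 − 2P − Q) − ¼ ln(1 − 2Q).
1 − 2P − Q = 0.362296, giving −½ ln(0.362296) = 0.507647.
1 − 2Q = 0.775672, giving −¼ ln(0.775672) = 0.063506.
d = 0.507647 + 0.063506 = 0.571153.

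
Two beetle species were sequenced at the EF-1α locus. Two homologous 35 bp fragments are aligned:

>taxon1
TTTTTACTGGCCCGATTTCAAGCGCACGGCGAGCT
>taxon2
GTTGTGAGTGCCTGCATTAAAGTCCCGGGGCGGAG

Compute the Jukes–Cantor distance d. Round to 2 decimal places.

0.96

The sequences differ at 19 of 35 sites, so p = 19/35 ≈ 0.542857.
d = −(3/4) ln(1 − 4p/3) = −0.75 ln(1 − 0.723809) = −0.75 ln(0.276191)
  = −0.75 × (-1.286663) = 0.964997 substitutions/site.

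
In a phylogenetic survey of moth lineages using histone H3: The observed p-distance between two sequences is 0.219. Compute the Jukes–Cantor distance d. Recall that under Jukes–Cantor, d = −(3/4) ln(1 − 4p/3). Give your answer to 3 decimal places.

d = −(3/4) ln(1 − 4p/3) = −0.75 ln(1 − 0.292) = −0.75 ln(0.708)
  = −0.75 × (-0.345311) = 0.258983 substitutions/site.

0.259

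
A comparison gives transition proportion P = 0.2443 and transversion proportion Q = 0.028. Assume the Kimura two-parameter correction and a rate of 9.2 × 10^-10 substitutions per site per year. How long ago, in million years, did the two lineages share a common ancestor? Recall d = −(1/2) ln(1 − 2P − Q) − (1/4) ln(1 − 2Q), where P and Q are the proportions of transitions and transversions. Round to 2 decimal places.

Under the Kimura two-parameter model, d = −½ ln(1 − 2P − Q) − ¼ ln(1 − 2Q).
1 − 2P − Q = 0.4834, giving −½ ln(0.4834) = 0.363455.
1 − 2Q = 0.944, giving −¼ ln(0.944) = 0.014407.
d = 0.363455 + 0.014407 = 0.377862.
Under a molecular clock d = 2μt, so t = d/(2μ) = 0.377862 / (2 × 9.2 × 10^-10) = 205.36 million years.

205.36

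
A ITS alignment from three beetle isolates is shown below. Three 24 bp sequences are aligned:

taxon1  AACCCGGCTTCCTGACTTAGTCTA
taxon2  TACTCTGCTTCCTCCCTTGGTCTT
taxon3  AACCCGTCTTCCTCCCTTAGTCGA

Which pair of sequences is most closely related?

taxon1–taxon2: 7/24 differ, p = 0.292, d = 0.369.
taxon1–taxon3: 4/24 differ, p = 0.167, d = 0.188.
taxon2–taxon3: 7/24 differ, p = 0.292, d = 0.369.
The smallest distance is between taxon1 and taxon3.

taxon1 and taxon3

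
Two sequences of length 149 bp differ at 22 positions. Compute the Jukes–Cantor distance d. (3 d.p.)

0.164

p = 22/149 ≈ 0.147651.
d = −(3/4) ln(1 − 4p/3) = −0.75 ln(1 − 0.196868) = −0.75 ln(0.803132)
  = −0.75 × (-0.219236) = 0.164427 substitutions/site.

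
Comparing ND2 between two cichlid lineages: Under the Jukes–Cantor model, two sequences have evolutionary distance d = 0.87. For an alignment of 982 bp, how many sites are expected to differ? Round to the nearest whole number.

Invert JC69: p = (3/4)(1 − e^(−4d/3)) = 0.75 × (1 − e^(-1.16)) = 0.75 × (1 − 0.313486) = 0.514886.
Expected differing sites = pL ≈ 0.514886 × 982 = 505.618052 ≈ 506.

506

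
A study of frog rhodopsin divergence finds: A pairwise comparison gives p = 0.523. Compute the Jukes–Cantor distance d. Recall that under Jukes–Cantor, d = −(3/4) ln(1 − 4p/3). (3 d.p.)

d = −(3/4) ln(1 − 4p/3) = −0.75 ln(1 − 0.697333) = −0.75 ln(0.302667)
  = −0.75 × (-1.195122) = 0.896342 substitutions/site.

0.896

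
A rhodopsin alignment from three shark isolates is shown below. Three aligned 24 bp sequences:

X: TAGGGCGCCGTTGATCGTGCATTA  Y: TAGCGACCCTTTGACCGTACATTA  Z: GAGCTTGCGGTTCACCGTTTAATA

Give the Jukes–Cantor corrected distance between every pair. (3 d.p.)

X–Y: 6/24 sites differ → p = 0.25, d = −0.75 ln(1 − 0.333333) = 0.304098 ≈ 0.304.
X–Z: 10/24 sites differ → p ≈ 0.416667, d = −0.75 ln(1 − 0.555556) = 0.608198 ≈ 0.608.
Y–Z: 10/24 sites differ → p ≈ 0.416667, d = −0.75 ln(1 − 0.555556) = 0.608198 ≈ 0.608.

d(X,Y) = 0.304, d(X,Z) = 0.608, d(Y,Z) = 0.608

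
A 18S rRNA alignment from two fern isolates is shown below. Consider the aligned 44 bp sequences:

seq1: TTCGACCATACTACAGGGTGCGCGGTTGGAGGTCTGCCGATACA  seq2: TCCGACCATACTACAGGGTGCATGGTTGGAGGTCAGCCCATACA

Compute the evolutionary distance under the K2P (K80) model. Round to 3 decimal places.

Of 44 sites, 3 differences are transitions and 2 are transversions, so P = 3/44 ≈ 0.068182 and Q = 2/44 ≈ 0.045455.
Under the Kimura two-parameter model, d = −½ ln(1 − 2P − Q) − ¼ ln(1 − 2Q).
1 − 2P − Q = 0.818181, giving −½ ln(0.818181) = 0.100336.
1 − 2Q = 0.90909, giving −¼ ln(0.90909) = 0.023828.
d = 0.100336 + 0.023828 = 0.124164.

0.124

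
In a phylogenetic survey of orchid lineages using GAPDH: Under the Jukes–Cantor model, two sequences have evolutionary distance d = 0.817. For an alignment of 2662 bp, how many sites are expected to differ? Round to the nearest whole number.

Invert JC69: p = (3/4)(1 − e^(−4d/3)) = 0.75 × (1 − e^(-1.089333)) = 0.75 × (1 − 0.336441) = 0.497669.
Expected differing sites = pL ≈ 0.497669 × 2662 = 1324.794878 ≈ 1325.

1325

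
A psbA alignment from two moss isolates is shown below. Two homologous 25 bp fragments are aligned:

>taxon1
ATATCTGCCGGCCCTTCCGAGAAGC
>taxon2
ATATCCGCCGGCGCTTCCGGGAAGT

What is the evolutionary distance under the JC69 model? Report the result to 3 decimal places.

The sequences differ at 4 of 25 sites (6, 13, 20, 25), so p = 4/25 = 0.16.
d = −(3/4) ln(1 − 4p/3) = −0.75 ln(1 − 0.213333) = −0.75 ln(0.786667)
  = −0.75 × (-0.239950) = 0.179963 substitutions/site.

0.180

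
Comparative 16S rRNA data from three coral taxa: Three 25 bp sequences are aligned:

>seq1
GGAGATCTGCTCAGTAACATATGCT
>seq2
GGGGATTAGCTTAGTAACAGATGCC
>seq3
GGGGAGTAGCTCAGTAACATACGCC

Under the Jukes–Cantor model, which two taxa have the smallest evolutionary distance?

seq1–seq2: 6/25 differ, p = 0.240, d = 0.289.
seq1–seq3: 6/25 differ, p = 0.240, d = 0.289.
seq2–seq3: 4/25 differ, p = 0.160, d = 0.180.
The smallest distance is between seq2 and seq3.

seq2 and seq3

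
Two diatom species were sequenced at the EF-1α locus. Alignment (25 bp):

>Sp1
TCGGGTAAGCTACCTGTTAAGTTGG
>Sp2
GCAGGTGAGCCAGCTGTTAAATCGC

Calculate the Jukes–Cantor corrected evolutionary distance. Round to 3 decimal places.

0.417

The sequences differ at 8 of 25 sites (1, 3, 7, 11, 13, 21, 23, 25), so p = 8/25 = 0.32.
d = −(3/4) ln(1 − 4p/3) = −0.75 ln(1 − 0.426667) = −0.75 ln(0.573333)
  = −0.75 × (-0.556289) = 0.417217 substitutions/site.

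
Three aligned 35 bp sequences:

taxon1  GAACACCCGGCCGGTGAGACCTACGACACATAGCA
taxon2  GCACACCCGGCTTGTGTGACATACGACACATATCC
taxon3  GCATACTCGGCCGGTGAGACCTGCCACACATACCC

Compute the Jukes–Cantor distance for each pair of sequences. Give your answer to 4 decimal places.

d(taxon1,taxon2) = 0.2326, d(taxon1,taxon3) = 0.2326, d(taxon2,taxon3) = 0.3149

taxon1–taxon2: 7/35 sites differ → p = 0.2, d = −0.75 ln(1 − 0.266667) = 0.232617 ≈ 0.2326.
taxon1–taxon3: 7/35 sites differ → p = 0.2, d = −0.75 ln(1 − 0.266667) = 0.232617 ≈ 0.2326.
taxon2–taxon3: 9/35 sites differ → p ≈ 0.257143, d = −0.75 ln(1 − 0.342857) = 0.314890 ≈ 0.3149.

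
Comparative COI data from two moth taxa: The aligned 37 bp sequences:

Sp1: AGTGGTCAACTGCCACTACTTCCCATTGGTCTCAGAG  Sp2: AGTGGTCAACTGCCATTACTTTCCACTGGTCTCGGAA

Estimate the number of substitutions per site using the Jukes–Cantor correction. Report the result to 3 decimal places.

0.149

The sequences differ at 5 of 37 sites (16, 22, 26, 34, 37), so p = 5/37 ≈ 0.135135.
d = −(3/4) ln(1 − 4p/3) = −0.75 ln(1 − 0.18018) = −0.75 ln(0.81982)
  = −0.75 × (-0.198670) = 0.149003 substitutions/site.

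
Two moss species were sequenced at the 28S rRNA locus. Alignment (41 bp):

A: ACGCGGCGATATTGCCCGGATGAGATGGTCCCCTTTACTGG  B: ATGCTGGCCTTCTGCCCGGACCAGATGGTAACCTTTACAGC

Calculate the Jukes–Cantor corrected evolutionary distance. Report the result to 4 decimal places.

The sequences differ at 13 of 41 sites, so p = 13/41 ≈ 0.317073.
d = −(3/4) ln(1 − 4p/3) = −0.75 ln(1 − 0.422764) = −0.75 ln(0.577236)
  = −0.75 × (-0.549504) = 0.412128 substitutions/site.

0.4121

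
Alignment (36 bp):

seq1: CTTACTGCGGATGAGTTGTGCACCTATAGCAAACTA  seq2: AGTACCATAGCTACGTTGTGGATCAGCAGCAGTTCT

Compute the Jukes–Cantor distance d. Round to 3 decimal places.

The sequences differ at 19 of 36 sites, so p = 19/36 ≈ 0.527778.
d = −(3/4) ln(1 − 4p/3) = −0.75 ln(1 − 0.703704) = −0.75 ln(0.296296)
  = −0.75 × (-1.216396) = 0.912297 substitutions/site.

0.912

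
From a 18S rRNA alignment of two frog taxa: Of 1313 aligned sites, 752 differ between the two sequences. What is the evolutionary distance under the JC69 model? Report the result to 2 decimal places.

p = 752/1313 ≈ 0.572734.
d = −(3/4) ln(1 − 4p/3) = −0.75 ln(1 − 0.763645) = −0.75 ln(0.236355)
  = −0.75 × (-1.442420) = 1.081815 substitutions/site.

1.08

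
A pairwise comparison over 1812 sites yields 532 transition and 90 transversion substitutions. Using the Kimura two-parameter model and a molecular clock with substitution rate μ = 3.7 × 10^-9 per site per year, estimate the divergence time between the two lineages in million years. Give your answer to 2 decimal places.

71.98

P = 532/1812 ≈ 0.293598 and Q = 90/1812 ≈ 0.049669.
Under the Kimura two-parameter model, d = −½ ln(1 − 2P − Q) − ¼ ln(1 − 2Q).
1 − 2P − Q = 0.363135, giving −½ ln(0.363135) = 0.506490.
1 − 2Q = 0.900662, giving −¼ ln(0.900662) = 0.026156.
d = 0.506490 + 0.026156 = 0.532646.
Under a molecular clock d = 2μt, so t = d/(2μ) = 0.532646 / (2 × 3.7 × 10^-9) = 71.98 million years.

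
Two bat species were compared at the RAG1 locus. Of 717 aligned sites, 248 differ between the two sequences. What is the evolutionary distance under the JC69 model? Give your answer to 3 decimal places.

0.464

p = 248/717 ≈ 0.345886.
d = −(3/4) ln(1 − 4p/3) = −0.75 ln(1 − 0.461181) = −0.75 ln(0.538819)
  = −0.75 × (-0.618376) = 0.463782 substitutions/site.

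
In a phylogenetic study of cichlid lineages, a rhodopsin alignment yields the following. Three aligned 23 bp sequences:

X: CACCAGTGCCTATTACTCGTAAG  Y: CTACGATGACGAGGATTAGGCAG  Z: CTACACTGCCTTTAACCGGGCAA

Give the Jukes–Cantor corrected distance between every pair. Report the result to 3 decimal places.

X–Y: 12/23 sites differ → p ≈ 0.521739, d = −0.75 ln(1 − 0.695652) = 0.892188 ≈ 0.892.
X–Z: 10/23 sites differ → p ≈ 0.434783, d = −0.75 ln(1 − 0.579711) = 0.650110 ≈ 0.650.
Y–Z: 11/23 sites differ → p ≈ 0.478261, d = −0.75 ln(1 − 0.637681) = 0.761423 ≈ 0.761.

d(X,Y) = 0.892, d(X,Z) = 0.650, d(Y,Z) = 0.761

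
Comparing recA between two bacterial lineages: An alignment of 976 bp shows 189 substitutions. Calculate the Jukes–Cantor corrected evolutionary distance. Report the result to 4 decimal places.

p = 189/976 ≈ 0.193648.
d = −(3/4) ln(1 − 4p/3) = −0.75 ln(1 − 0.258197) = −0.75 ln(0.741803)
  = −0.75 × (-0.298672) = 0.224004 substitutions/site.

0.2240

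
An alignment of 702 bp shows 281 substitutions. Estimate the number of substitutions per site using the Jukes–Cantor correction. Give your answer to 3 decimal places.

0.572

p = 281/702 ≈ 0.400285.
d = −(3/4) ln(1 − 4p/3) = −0.75 ln(1 − 0.533713) = −0.75 ln(0.466287)
  = −0.75 × (-0.762954) = 0.572216 substitutions/site.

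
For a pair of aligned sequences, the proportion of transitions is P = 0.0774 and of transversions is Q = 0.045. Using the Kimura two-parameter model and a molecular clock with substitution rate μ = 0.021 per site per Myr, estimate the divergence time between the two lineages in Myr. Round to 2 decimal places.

Under the Kimura two-parameter model, d = −½ ln(1 − 2P − Q) − ¼ ln(1 − 2Q).
1 − 2P − Q = 0.8002, giving −½ ln(0.8002) = 0.111447.
1 − 2Q = 0.91, giving −¼ ln(0.91) = 0.023578.
d = 0.111447 + 0.023578 = 0.135025.
Under a molecular clock d = 2μt, so t = d/(2μ) = 0.135025 / (2 × 0.021) = 3.21 Myr.

3.21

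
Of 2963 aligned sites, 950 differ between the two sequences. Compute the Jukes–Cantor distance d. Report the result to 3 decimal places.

0.418

p = 950/2963 ≈ 0.320621.
d = −(3/4) ln(1 − 4p/3) = −0.75 ln(1 − 0.427495) = −0.75 ln(0.572505)
  = −0.75 × (-0.557734) = 0.418301 substitutions/site.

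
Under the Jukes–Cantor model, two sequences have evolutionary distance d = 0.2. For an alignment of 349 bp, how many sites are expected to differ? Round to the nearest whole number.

61

Invert JC69: p = (3/4)(1 − e^(−4d/3)) = 0.75 × (1 − e^(-0.266667)) = 0.75 × (1 − 0.765928) = 0.175554.
Expected differing sites = pL ≈ 0.175554 × 349 = 61.268346 ≈ 61.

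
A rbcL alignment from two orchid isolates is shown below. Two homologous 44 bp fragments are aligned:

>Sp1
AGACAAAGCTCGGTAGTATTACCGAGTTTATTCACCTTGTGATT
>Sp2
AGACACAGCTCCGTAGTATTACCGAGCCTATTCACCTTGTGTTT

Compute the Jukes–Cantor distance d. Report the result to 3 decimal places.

0.123

The sequences differ at 5 of 44 sites (6, 12, 27, 28, 42), so p = 5/44 ≈ 0.113636.
d = −(3/4) ln(1 − 4p/3) = −0.75 ln(1 − 0.151515) = −0.75 ln(0.848485)
  = −0.75 × (-0.164303) = 0.123227 substitutions/site.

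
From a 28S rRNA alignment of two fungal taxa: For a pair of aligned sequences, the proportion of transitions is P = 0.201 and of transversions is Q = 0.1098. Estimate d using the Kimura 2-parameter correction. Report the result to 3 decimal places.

0.421

Under the Kimura two-parameter model, d = −½ ln(1 − 2P − Q) − ¼ ln(1 − 2Q).
1 − 2P − Q = 0.4882, giving −½ ln(0.4882) = 0.358515.
1 − 2Q = 0.7804, giving −¼ ln(0.7804) = 0.061987.
d = 0.358515 + 0.061987 = 0.420502.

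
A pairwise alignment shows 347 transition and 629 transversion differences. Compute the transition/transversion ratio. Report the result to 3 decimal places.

R = 347/629 = 0.551669… ≈ 0.552 (to 3 d.p.).

0.552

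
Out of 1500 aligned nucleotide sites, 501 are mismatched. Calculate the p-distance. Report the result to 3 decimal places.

0.334

p = 501/1500 = 0.334.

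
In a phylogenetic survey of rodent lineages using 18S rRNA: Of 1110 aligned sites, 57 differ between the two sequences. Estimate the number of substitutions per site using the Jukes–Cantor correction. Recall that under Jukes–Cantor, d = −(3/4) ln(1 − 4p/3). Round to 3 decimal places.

p = 57/1110 ≈ 0.051351.
d = −(3/4) ln(1 − 4p/3) = −0.75 ln(1 − 0.068468) = −0.75 ln(0.931532)
  = −0.75 × (-0.070925) = 0.053194 substitutions/site.

0.053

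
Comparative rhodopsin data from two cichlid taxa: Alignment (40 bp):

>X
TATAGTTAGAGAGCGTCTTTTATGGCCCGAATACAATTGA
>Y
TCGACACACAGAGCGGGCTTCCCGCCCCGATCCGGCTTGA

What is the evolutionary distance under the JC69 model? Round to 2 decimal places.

The sequences differ at 19 of 40 sites, so p = 19/40 = 0.475.
d = −(3/4) ln(1 − 4p/3) = −0.75 ln(1 − 0.633333) = −0.75 ln(0.366667)
  = −0.75 × (-1.003301) = 0.752476 substitutions/site.

0.75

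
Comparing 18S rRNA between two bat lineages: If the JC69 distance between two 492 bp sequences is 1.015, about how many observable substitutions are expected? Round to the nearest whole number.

274

Invert JC69: p = (3/4)(1 − e^(−4d/3)) = 0.75 × (1 − e^(-1.353333)) = 0.75 × (1 − 0.258378) = 0.556217.
Expected differing sites = pL ≈ 0.556217 × 492 = 273.658764 ≈ 274.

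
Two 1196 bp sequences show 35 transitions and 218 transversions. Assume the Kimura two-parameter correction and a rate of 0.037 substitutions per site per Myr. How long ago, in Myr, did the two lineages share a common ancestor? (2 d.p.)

P = 35/1196 ≈ 0.029264 and Q = 218/1196 ≈ 0.182274.
Under the Kimura two-parameter model, d = −½ ln(1 − 2P − Q) − ¼ ln(1 − 2Q).
1 − 2P − Q = 0.759198, giving −½ ln(0.759198) = 0.137746.
1 − 2Q = 0.635452, giving −¼ ln(0.635452) = 0.113355.
d = 0.137746 + 0.113355 = 0.251101.
Under a molecular clock d = 2μt, so t = d/(2μ) = 0.251101 / (2 × 0.037) = 3.39 Myr.

3.39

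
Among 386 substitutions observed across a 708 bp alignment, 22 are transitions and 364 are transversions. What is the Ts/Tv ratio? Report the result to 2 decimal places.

0.06

R = 22/364 = 0.060439… ≈ 0.06 (to 2 d.p.).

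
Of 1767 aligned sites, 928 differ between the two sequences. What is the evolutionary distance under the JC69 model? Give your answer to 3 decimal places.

0.904

p = 928/1767 ≈ 0.525184.
d = −(3/4) ln(1 − 4p/3) = −0.75 ln(1 − 0.700245) = −0.75 ln(0.299755)
  = −0.75 × (-1.204790) = 0.903593 substitutions/site.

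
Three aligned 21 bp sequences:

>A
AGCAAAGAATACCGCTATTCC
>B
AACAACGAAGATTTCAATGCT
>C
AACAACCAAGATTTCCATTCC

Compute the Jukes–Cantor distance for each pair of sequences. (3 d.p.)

A–B: 9/21 sites differ → p ≈ 0.428571, d = −0.75 ln(1 − 0.571428) = 0.635472 ≈ 0.635.
A–C: 8/21 sites differ → p ≈ 0.380952, d = −0.75 ln(1 − 0.507936) = 0.531860 ≈ 0.532.
B–C: 4/21 sites differ → p ≈ 0.190476, d = −0.75 ln(1 − 0.253968) = 0.219740 ≈ 0.220.

d(A,B) = 0.635, d(A,C) = 0.532, d(B,C) = 0.220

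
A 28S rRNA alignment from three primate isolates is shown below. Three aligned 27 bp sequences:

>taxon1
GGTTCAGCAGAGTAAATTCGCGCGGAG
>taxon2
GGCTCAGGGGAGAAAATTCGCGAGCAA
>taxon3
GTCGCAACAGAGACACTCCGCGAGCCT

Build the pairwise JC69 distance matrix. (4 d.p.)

taxon1–taxon2: 7/27 sites differ → p ≈ 0.259259, d = −0.75 ln(1 − 0.345679) = 0.318118 ≈ 0.3181.
taxon1–taxon3: 12/27 sites differ → p ≈ 0.444444, d = −0.75 ln(1 − 0.592592) = 0.673455 ≈ 0.6735.
taxon2–taxon3: 10/27 sites differ → p ≈ 0.37037, d = −0.75 ln(1 − 0.493827) = 0.510658 ≈ 0.5107.

d(taxon1,taxon2) = 0.3181, d(taxon1,taxon3) = 0.6735, d(taxon2,taxon3) = 0.5107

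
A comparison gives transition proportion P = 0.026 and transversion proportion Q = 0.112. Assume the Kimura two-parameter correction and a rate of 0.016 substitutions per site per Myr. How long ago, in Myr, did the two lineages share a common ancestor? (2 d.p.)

4.78

Under the Kimura two-parameter model, d = −½ ln(1 − 2P − Q) − ¼ ln(1 − 2Q).
1 − 2P − Q = 0.836, giving −½ ln(0.836) = 0.089563.
1 − 2Q = 0.776, giving −¼ ln(0.776) = 0.063401.
d = 0.089563 + 0.063401 = 0.152964.
Under a molecular clock d = 2μt, so t = d/(2μ) = 0.152964 / (2 × 0.016) = 4.78 Myr.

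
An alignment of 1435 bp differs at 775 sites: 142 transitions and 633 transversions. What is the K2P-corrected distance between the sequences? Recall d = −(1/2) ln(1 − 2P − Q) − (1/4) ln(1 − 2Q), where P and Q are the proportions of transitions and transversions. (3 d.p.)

1.044

P = 142/1435 ≈ 0.098955 and Q = 633/1435 ≈ 0.441115.
Under the Kimura two-parameter model, d = −½ ln(1 − 2P − Q) − ¼ ln(1 − 2Q).
1 − 2P − Q = 0.360975, giving −½ ln(0.360975) = 0.509473.
1 − 2Q = 0.11777, giving −¼ ln(0.11777) = 0.534755.
d = 0.509473 + 0.534755 = 1.044228.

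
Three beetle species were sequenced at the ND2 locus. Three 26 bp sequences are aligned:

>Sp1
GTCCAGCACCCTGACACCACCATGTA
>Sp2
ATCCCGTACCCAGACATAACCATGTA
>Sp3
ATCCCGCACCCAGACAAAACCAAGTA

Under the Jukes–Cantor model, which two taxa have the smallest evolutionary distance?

Sp1–Sp2: 6/26 differ, p = 0.231, d = 0.276.
Sp1–Sp3: 6/26 differ, p = 0.231, d = 0.276.
Sp2–Sp3: 3/26 differ, p = 0.115, d = 0.125.
The smallest distance is between Sp2 and Sp3.

Sp2 and Sp3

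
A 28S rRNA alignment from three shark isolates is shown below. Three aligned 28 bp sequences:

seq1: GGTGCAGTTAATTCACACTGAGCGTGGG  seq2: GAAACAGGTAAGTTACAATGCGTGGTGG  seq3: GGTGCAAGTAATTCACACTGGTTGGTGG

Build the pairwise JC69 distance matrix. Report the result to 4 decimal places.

d(seq1,seq2) = 0.5565, d(seq1,seq3) = 0.3041, d(seq2,seq3) = 0.4197

seq1–seq2: 11/28 sites differ → p ≈ 0.392857, d = −0.75 ln(1 − 0.523809) = 0.556452 ≈ 0.5565.
seq1–seq3: 7/28 sites differ → p = 0.25, d = −0.75 ln(1 − 0.333333) = 0.304098 ≈ 0.3041.
seq2–seq3: 9/28 sites differ → p ≈ 0.321429, d = −0.75 ln(1 − 0.428572) = 0.419713 ≈ 0.4197.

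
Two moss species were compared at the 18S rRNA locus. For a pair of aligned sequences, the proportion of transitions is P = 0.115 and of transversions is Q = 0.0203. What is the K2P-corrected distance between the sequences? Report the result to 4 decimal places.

Under the Kimura two-parameter model, d = −½ ln(1 − 2P − Q) − ¼ ln(1 − 2Q).
1 − 2P − Q = 0.7497, giving −½ ln(0.7497) = 0.144041.
1 − 2Q = 0.9594, giving −¼ ln(0.9594) = 0.010362.
d = 0.144041 + 0.010362 = 0.154403.

0.1544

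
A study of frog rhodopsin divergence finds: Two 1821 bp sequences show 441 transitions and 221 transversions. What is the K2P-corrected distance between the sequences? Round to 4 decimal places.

P = 441/1821 ≈ 0.242175 and Q = 221/1821 ≈ 0.121362.
Under the Kimura two-parameter model, d = −½ ln(1 − 2P − Q) − ¼ ln(1 − 2Q).
1 − 2P − Q = 0.394288, giving −½ ln(0.394288) = 0.465337.
1 − 2Q = 0.757276, giving −¼ ln(0.757276) = 0.069507.
d = 0.465337 + 0.069507 = 0.534844.

0.5348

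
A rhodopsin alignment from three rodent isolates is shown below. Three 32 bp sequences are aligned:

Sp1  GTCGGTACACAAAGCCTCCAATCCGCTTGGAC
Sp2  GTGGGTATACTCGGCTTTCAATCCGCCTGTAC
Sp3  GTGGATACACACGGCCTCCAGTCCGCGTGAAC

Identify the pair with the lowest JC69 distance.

Sp1–Sp2: 9/32 differ, p = 0.281, d = 0.353.
Sp1–Sp3: 7/32 differ, p = 0.219, d = 0.259.
Sp2–Sp3: 8/32 differ, p = 0.250, d = 0.304.
The smallest distance is between Sp1 and Sp3.

Sp1 and Sp3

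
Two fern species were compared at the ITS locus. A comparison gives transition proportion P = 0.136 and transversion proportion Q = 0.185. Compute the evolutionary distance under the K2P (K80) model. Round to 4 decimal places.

0.4208

Under the Kimura two-parameter model, d = −½ ln(1 − 2P − Q) − ¼ ln(1 − 2Q).
1 − 2P − Q = 0.543, giving −½ ln(0.543) = 0.305323.
1 − 2Q = 0.63, giving −¼ ln(0.63) = 0.115509.
d = 0.305323 + 0.115509 = 0.420832.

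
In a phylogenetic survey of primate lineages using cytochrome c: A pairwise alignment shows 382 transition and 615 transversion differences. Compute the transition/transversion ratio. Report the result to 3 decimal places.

0.621

R = 382/615 = 0.621138… ≈ 0.621 (to 3 d.p.).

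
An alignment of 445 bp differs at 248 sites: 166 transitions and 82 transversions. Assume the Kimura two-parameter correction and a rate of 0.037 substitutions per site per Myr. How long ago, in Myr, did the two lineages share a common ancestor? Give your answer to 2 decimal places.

P = 166/445 ≈ 0.373034 and Q = 82/445 ≈ 0.18427.
Under the Kimura two-parameter model, d = −½ ln(1 − 2P − Q) − ¼ ln(1 − 2Q).
1 − 2P − Q = 0.069662, giving −½ ln(0.069662) = 1.332050.
1 − 2Q = 0.63146, giving −¼ ln(0.63146) = 0.114930.
d = 1.332050 + 0.114930 = 1.446980.
Under a molecular clock d = 2μt, so t = d/(2μ) = 1.446980 / (2 × 0.037) = 19.55 Myr.

19.55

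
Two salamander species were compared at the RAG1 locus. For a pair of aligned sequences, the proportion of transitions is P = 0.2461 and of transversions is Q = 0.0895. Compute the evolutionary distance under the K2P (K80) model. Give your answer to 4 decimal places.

0.4851

Under the Kimura two-parameter model, d = −½ ln(1 − 2P − Q) − ¼ ln(1 − 2Q).
1 − 2P − Q = 0.4183, giving −½ ln(0.4183) = 0.435778.
1 − 2Q = 0.821, giving −¼ ln(0.821) = 0.049308.
d = 0.435778 + 0.049308 = 0.485086.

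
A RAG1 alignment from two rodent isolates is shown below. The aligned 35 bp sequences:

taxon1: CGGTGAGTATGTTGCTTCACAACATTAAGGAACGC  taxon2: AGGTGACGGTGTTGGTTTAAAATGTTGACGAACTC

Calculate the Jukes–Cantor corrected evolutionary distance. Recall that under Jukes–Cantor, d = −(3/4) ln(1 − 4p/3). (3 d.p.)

The sequences differ at 12 of 35 sites, so p = 12/35 ≈ 0.342857.
d = −(3/4) ln(1 − 4p/3) = −0.75 ln(1 − 0.457143) = −0.75 ln(0.542857)
  = −0.75 × (-0.610909) = 0.458182 substitutions/site.

0.458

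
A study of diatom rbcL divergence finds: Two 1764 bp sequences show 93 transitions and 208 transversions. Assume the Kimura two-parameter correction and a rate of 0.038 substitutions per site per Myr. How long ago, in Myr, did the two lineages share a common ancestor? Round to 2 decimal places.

P = 93/1764 ≈ 0.052721 and Q = 208/1764 ≈ 0.117914.
Under the Kimura two-parameter model, d = −½ ln(1 − 2P − Q) − ¼ ln(1 − 2Q).
1 − 2P − Q = 0.776644, giving −½ ln(0.776644) = 0.126387.
1 − 2Q = 0.764172, giving −¼ ln(0.764172) = 0.067241.
d = 0.126387 + 0.067241 = 0.193628.
Under a molecular clock d = 2μt, so t = d/(2μ) = 0.193628 / (2 × 0.038) = 2.55 Myr.

2.55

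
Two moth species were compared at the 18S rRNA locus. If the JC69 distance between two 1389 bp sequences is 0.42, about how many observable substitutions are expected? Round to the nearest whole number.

447

Invert JC69: p = (3/4)(1 − e^(−4d/3)) = 0.75 × (1 − e^(-0.56)) = 0.75 × (1 − 0.571209) = 0.321593.
Expected differing sites = pL ≈ 0.321593 × 1389 = 446.692677 ≈ 447.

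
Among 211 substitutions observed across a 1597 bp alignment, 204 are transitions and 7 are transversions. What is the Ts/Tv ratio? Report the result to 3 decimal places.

29.143

R = 204/7 = 29.142857… ≈ 29.143 (to 3 d.p.).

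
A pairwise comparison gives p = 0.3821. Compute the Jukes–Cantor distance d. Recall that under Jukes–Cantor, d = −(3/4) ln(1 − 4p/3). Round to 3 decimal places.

0.534

d = −(3/4) ln(1 − 4p/3) = −0.75 ln(1 − 0.509467) = −0.75 ln(0.490533)
  = −0.75 × (-0.712263) = 0.534197 substitutions/site.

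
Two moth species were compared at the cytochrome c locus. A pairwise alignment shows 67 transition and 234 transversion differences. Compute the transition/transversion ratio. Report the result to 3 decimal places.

0.286

R = 67/234 = 0.286324… ≈ 0.286 (to 3 d.p.).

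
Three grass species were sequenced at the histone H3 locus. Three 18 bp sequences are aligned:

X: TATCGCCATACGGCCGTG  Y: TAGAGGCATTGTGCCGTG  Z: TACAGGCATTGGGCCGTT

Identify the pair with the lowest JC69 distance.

Y and Z

X–Y: 6/18 differ, p = 0.333, d = 0.441.
X–Z: 6/18 differ, p = 0.333, d = 0.441.
Y–Z: 3/18 differ, p = 0.167, d = 0.188.
The smallest distance is between Y and Z.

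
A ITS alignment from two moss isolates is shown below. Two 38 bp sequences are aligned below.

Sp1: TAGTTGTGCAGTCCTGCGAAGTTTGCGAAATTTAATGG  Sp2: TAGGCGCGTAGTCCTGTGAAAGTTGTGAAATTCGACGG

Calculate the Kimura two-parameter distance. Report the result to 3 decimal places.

Of 38 sites, 9 differences are transitions and 2 are transversions, so P = 9/38 ≈ 0.236842 and Q = 2/38 ≈ 0.052632.
Under the Kimura two-parameter model, d = −½ ln(1 − 2P − Q) − ¼ ln(1 − 2Q).
1 − 2P − Q = 0.473684, giving −½ ln(0.473684) = 0.373607.
1 − 2Q = 0.894736, giving −¼ ln(0.894736) = 0.027807.
d = 0.373607 + 0.027807 = 0.401414.

0.401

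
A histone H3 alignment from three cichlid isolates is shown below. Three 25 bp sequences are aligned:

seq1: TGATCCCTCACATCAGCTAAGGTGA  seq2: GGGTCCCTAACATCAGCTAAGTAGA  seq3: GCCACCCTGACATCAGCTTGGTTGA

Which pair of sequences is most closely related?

seq1–seq2: 5/25 differ, p = 0.200, d = 0.233.
seq1–seq3: 8/25 differ, p = 0.320, d = 0.417.
seq2–seq3: 7/25 differ, p = 0.280, d = 0.351.
The smallest distance is between seq1 and seq2.

seq1 and seq2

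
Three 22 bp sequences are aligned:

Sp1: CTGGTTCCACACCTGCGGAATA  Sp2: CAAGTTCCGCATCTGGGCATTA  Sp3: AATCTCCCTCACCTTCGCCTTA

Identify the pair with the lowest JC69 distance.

Sp1–Sp2: 7/22 differ, p = 0.318, d = 0.414.
Sp1–Sp3: 10/22 differ, p = 0.455, d = 0.699.
Sp2–Sp3: 9/22 differ, p = 0.409, d = 0.591.
The smallest distance is between Sp1 and Sp2.

Sp1 and Sp2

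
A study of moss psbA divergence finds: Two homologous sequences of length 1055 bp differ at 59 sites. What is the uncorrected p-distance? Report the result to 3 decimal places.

0.056

p = 59/1055 = 0.055924… ≈ 0.056 (to 3 d.p.).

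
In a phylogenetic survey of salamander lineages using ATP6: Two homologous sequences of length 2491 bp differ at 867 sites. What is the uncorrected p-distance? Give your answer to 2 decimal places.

p = 867/2491 = 0.348052… ≈ 0.35 (to 2 d.p.).

0.35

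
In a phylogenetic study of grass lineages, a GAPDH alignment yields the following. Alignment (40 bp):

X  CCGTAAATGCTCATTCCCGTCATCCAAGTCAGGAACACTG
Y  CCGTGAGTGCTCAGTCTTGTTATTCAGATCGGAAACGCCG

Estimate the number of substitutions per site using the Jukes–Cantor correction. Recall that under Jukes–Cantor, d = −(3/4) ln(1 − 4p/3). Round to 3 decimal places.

The sequences differ at 13 of 40 sites, so p = 13/40 = 0.325.
d = −(3/4) ln(1 − 4p/3) = −0.75 ln(1 − 0.433333) = −0.75 ln(0.566667)
  = −0.75 × (-0.567983) = 0.425987 substitutions/site.

0.426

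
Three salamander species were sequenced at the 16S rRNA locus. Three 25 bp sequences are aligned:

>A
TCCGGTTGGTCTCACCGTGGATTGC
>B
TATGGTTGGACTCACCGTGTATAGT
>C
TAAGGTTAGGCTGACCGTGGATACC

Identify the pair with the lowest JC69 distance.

A–B: 6/25 differ, p = 0.240, d = 0.289.
A–C: 7/25 differ, p = 0.280, d = 0.351.
B–C: 7/25 differ, p = 0.280, d = 0.351.
The smallest distance is between A and B.

A and B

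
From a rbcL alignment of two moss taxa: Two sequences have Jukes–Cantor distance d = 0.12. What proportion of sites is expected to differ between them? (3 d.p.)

p = (3/4)(1 − e^(−4d/3)) = 0.75 × (1 − e^(-0.16)) = 0.75 × (1 − 0.852144) = 0.110892.

0.111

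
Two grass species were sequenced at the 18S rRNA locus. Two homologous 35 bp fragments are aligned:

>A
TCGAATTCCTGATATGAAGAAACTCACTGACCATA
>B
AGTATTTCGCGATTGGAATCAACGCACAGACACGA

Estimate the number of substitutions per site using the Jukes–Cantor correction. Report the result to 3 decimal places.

The sequences differ at 15 of 35 sites, so p = 15/35 ≈ 0.428571.
d = −(3/4) ln(1 − 4p/3) = −0.75 ln(1 − 0.571428) = −0.75 ln(0.428572)
  = −0.75 × (-0.847297) = 0.635473 substitutions/site.

0.635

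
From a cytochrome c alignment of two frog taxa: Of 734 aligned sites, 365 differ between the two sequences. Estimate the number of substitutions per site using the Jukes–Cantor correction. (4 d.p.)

0.8158

p = 365/734 ≈ 0.497275.
d = −(3/4) ln(1 − 4p/3) = −0.75 ln(1 − 0.663033) = −0.75 ln(0.336967)
  = −0.75 × (-1.087770) = 0.815828 substitutions/site.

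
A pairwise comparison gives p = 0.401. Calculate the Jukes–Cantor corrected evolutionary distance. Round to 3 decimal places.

d = −(3/4) ln(1 − 4p/3) = −0.75 ln(1 − 0.534667) = −0.75 ln(0.465333)
  = −0.75 × (-0.765002) = 0.573752 substitutions/site.

0.574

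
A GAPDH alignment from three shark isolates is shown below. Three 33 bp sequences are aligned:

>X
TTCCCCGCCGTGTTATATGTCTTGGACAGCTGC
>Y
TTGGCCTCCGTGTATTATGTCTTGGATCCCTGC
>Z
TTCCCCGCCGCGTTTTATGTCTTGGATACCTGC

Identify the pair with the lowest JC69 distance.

X–Y: 8/33 differ, p = 0.242, d = 0.293.
X–Z: 4/33 differ, p = 0.121, d = 0.132.
Y–Z: 6/33 differ, p = 0.182, d = 0.208.
The smallest distance is between X and Z.

X and Z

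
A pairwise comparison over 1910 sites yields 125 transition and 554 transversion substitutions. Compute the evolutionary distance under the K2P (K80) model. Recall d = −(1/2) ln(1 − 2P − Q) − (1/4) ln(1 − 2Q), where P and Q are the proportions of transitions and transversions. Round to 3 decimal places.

0.490

P = 125/1910 ≈ 0.065445 and Q = 554/1910 ≈ 0.290052.
Under the Kimura two-parameter model, d = −½ ln(1 − 2P − Q) − ¼ ln(1 − 2Q).
1 − 2P − Q = 0.579058, giving −½ ln(0.579058) = 0.273176.
1 − 2Q = 0.419896, giving −¼ ln(0.419896) = 0.216937.
d = 0.273176 + 0.216937 = 0.490113.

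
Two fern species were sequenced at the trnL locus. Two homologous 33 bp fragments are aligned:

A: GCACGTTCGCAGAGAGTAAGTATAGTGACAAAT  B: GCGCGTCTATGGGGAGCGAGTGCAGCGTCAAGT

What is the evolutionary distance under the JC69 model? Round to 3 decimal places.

0.625

The sequences differ at 14 of 33 sites, so p = 14/33 ≈ 0.424242.
d = −(3/4) ln(1 − 4p/3) = −0.75 ln(1 − 0.565656) = −0.75 ln(0.434344)
  = −0.75 × (-0.833918) = 0.625439 substitutions/site.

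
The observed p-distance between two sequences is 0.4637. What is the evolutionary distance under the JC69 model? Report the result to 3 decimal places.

0.722

d = −(3/4) ln(1 − 4p/3) = −0.75 ln(1 − 0.618267) = −0.75 ln(0.381733)
  = −0.75 × (-0.963034) = 0.722276 substitutions/site.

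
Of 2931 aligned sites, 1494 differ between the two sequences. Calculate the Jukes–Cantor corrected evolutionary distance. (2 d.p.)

0.85

p = 1494/2931 ≈ 0.509724.
d = −(3/4) ln(1 − 4p/3) = −0.75 ln(1 − 0.679632) = −0.75 ln(0.320368)
  = −0.75 × (-1.138285) = 0.853714 substitutions/site.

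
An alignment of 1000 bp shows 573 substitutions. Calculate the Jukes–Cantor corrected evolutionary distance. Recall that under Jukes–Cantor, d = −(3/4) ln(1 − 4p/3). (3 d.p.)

1.083

p = 573/1000 = 0.573.
d = −(3/4) ln(1 − 4p/3) = −0.75 ln(1 − 0.764) = −0.75 ln(0.236)
  = −0.75 × (-1.443923) = 1.082942 substitutions/site.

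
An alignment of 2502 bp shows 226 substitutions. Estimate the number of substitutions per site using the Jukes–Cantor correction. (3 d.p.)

p = 226/2502 ≈ 0.090328.
d = −(3/4) ln(1 − 4p/3) = −0.75 ln(1 − 0.120437) = −0.75 ln(0.879563)
  = −0.75 × (-0.128330) = 0.096248 substitutions/site.

0.096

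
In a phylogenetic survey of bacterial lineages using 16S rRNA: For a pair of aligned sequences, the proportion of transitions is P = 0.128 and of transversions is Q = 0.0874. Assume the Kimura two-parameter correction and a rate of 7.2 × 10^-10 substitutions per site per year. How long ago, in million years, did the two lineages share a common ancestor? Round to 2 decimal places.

Under the Kimura two-parameter model, d = −½ ln(1 − 2P − Q) − ¼ ln(1 − 2Q).
1 − 2P − Q = 0.6566, giving −½ ln(0.6566) = 0.210340.
1 − 2Q = 0.8252, giving −¼ ln(0.8252) = 0.048032.
d = 0.210340 + 0.048032 = 0.258372.
Under a molecular clock d = 2μt, so t = d/(2μ) = 0.258372 / (2 × 7.2 × 10^-10) = 179.43 million years.

179.43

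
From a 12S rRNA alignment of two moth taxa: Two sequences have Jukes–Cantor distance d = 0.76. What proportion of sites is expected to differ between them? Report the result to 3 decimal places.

0.478

p = (3/4)(1 − e^(−4d/3)) = 0.75 × (1 − e^(-1.013333)) = 0.75 × (1 − 0.363007) = 0.477745.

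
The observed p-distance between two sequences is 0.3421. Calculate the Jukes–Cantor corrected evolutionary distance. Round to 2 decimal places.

0.46

d = −(3/4) ln(1 − 4p/3) = −0.75 ln(1 − 0.456133) = −0.75 ln(0.543867)
  = −0.75 × (-0.609051) = 0.456788 substitutions/site.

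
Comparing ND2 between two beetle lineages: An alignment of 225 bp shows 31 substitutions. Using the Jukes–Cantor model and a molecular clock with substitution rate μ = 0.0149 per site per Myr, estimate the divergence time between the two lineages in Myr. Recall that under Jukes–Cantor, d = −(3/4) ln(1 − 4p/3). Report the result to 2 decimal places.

p = 31/225 ≈ 0.137778.
d = −(3/4) ln(1 − 4p/3) = −0.75 ln(1 − 0.183704) = −0.75 ln(0.816296)
  = −0.75 × (-0.202978) = 0.152234 substitutions/site.
Under a molecular clock d = 2μt, so t = d/(2μ) = 0.152234 / (2 × 0.0149) = 5.11 Myr.

5.11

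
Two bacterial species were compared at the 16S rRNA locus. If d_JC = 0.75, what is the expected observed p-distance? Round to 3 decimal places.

p = (3/4)(1 − e^(−4d/3)) = 0.75 × (1 − e^(-1)) = 0.75 × (1 − 0.367879) = 0.474091.

0.474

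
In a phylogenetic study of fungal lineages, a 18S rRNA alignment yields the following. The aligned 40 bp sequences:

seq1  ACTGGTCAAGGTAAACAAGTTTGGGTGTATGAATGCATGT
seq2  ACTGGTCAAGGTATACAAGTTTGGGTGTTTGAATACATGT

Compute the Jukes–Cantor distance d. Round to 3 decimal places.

The sequences differ at 3 of 40 sites (14, 29, 35), so p = 3/40 = 0.075.
d = −(3/4) ln(1 − 4p/3) = −0.75 ln(1 − 0.1) = −0.75 ln(0.9)
  = −0.75 × (-0.105361) = 0.079021 substitutions/site.

0.079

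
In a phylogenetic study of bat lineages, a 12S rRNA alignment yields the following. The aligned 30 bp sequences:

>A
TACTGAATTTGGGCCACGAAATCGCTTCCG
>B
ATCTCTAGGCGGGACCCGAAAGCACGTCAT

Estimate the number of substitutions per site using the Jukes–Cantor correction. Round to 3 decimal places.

The sequences differ at 14 of 30 sites, so p = 14/30 ≈ 0.466667.
d = −(3/4) ln(1 − 4p/3) = −0.75 ln(1 − 0.622223) = −0.75 ln(0.377777)
  = −0.75 × (-0.973451) = 0.730088 substitutions/site.

0.730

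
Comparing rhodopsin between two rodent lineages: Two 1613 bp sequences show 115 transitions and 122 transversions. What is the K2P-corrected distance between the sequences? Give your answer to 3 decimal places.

0.164

P = 115/1613 ≈ 0.071296 and Q = 122/1613 ≈ 0.075635.
Under the Kimura two-parameter model, d = −½ ln(1 − 2P − Q) − ¼ ln(1 − 2Q).
1 − 2P − Q = 0.781773, giving −½ ln(0.781773) = 0.123095.
1 − 2Q = 0.84873, giving −¼ ln(0.84873) = 0.041004.
d = 0.123095 + 0.041004 = 0.164099.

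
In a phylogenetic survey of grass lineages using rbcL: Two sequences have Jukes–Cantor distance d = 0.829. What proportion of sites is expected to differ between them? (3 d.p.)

p = (3/4)(1 − e^(−4d/3)) = 0.75 × (1 − e^(-1.105333)) = 0.75 × (1 − 0.331101) = 0.501674.

0.502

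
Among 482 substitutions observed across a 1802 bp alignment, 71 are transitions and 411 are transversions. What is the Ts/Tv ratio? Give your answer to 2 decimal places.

0.17

R = 71/411 = 0.172749… ≈ 0.17 (to 2 d.p.).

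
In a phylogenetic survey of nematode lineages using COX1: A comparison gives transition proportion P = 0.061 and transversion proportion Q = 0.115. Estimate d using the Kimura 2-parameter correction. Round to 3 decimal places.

0.201

Under the Kimura two-parameter model, d = −½ ln(1 − 2P − Q) − ¼ ln(1 − 2Q).
1 − 2P − Q = 0.763, giving −½ ln(0.763) = 0.135249.
1 − 2Q = 0.77, giving −¼ ln(0.77) = 0.065341.
d = 0.135249 + 0.065341 = 0.200590.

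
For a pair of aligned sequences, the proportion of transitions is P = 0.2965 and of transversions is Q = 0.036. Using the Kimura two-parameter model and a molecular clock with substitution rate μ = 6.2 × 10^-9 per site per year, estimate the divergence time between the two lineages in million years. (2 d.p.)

41.49

Under the Kimura two-parameter model, d = −½ ln(1 − 2P − Q) − ¼ ln(1 − 2Q).
1 − 2P − Q = 0.371, giving −½ ln(0.371) = 0.495777.
1 − 2Q = 0.928, giving −¼ ln(0.928) = 0.018681.
d = 0.495777 + 0.018681 = 0.514458.
Under a molecular clock d = 2μt, so t = d/(2μ) = 0.514458 / (2 × 6.2 × 10^-9) = 41.49 million years.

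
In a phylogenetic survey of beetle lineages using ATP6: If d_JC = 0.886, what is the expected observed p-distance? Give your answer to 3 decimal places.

0.520

p = (3/4)(1 − e^(−4d/3)) = 0.75 × (1 − e^(-1.181333)) = 0.75 × (1 − 0.306869) = 0.519848.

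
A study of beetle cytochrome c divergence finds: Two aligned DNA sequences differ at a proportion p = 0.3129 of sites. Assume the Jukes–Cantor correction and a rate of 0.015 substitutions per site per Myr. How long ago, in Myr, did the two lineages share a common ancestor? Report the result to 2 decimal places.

13.50

d = −(3/4) ln(1 − 4p/3) = −0.75 ln(1 − 0.4172) = −0.75 ln(0.5828)
  = −0.75 × (-0.539911) = 0.404933 substitutions/site.
Under a molecular clock d = 2μt, so t = d/(2μ) = 0.404933 / (2 × 0.015) = 13.50 Myr.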